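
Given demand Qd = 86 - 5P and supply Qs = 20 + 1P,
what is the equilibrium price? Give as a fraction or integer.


At equilibrium, Qd = Qs.
86 - 5P = 20 + 1P
86 - 20 = 5P + 1P
66 = 6P
P* = 66/6 = 11

11


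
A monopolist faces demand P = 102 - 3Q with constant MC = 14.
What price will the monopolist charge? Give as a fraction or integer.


MR = 102 - 6Q
Set MR = MC: 102 - 6Q = 14
Q* = 44/3
Substitute into demand:
P* = 102 - 3*44/3 = 58

58


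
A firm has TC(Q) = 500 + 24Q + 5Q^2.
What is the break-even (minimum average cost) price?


AC(Q) = 500/Q + 24 + 5Q
To minimize: dAC/dQ = -500/Q^2 + 5 = 0
Q^2 = 500/5 = 100
Q* = 10
Min AC = 500/10 + 24 + 5*10
Min AC = 50 + 24 + 50 = 124

124


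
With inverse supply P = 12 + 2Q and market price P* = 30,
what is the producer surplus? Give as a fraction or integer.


Minimum supply price (at Q=0): P_min = 12
Quantity supplied at P* = 30:
Q* = (30 - 12)/2 = 9
PS = (1/2) * Q* * (P* - P_min)
PS = (1/2) * 9 * (30 - 12)
PS = (1/2) * 9 * 18 = 81

81


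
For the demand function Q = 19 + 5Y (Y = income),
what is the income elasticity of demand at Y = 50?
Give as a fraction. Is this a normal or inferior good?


dQ/dY = 5
At Y = 50: Q = 19 + 5*50 = 269
Ey = (dQ/dY)(Y/Q) = 5 * 50 / 269 = 250/269
Since Ey > 0, this is a normal good.

250/269 (normal good)


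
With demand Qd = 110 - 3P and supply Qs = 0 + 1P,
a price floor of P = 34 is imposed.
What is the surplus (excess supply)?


At P = 34:
Qd = 110 - 3*34 = 8
Qs = 0 + 1*34 = 34
Surplus = Qs - Qd = 34 - 8 = 26

26


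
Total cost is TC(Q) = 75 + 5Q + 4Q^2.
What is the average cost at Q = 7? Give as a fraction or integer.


TC(7) = 75 + 5*7 + 4*7^2
TC(7) = 75 + 35 + 196 = 306
AC = TC/Q = 306/7 = 306/7

306/7


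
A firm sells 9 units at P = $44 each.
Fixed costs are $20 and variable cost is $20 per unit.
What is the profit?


Total Revenue = P * Q = 44 * 9 = $396
Total Cost = FC + VC*Q = 20 + 20*9 = $200
Profit = TR - TC = 396 - 200 = $196

$196


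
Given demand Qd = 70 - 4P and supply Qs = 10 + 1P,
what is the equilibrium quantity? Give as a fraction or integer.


First find equilibrium price:
70 - 4P = 10 + 1P
P* = 60/5 = 12
Then substitute into demand:
Q* = 70 - 4 * 12 = 22

22


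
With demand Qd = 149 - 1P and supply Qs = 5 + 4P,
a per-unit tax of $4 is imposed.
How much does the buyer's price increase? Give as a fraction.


With a per-unit tax, the buyer's price increase depends on relative slopes.
Supply slope: d = 4, Demand slope: b = 1
Buyer's price increase = d * tax / (b + d)
= 4 * 4 / (1 + 4)
= 16 / 5 = 16/5

16/5


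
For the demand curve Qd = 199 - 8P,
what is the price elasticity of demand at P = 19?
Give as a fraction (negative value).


dQ/dP = -8
At P = 19: Q = 199 - 8*19 = 47
E = (dQ/dP)(P/Q) = (-8)(19/47) = -152/47

-152/47


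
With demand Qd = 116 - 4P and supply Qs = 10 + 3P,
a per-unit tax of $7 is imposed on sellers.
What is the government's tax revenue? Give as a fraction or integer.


With tax on sellers, new supply: Qs' = 10 + 3(P - 7)
= 3P - 11
New equilibrium quantity:
Q_new = 304/7
Tax revenue = tax * Q_new = 7 * 304/7 = 304

304


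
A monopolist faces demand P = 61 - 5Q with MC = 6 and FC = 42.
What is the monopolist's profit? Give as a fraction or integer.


MR = MC: 61 - 10Q = 6
Q* = 11/2
P* = 61 - 5*11/2 = 67/2
Profit = (P* - MC)*Q* - FC
= (67/2 - 6)*11/2 - 42
= 55/2*11/2 - 42
= 605/4 - 42 = 437/4

437/4


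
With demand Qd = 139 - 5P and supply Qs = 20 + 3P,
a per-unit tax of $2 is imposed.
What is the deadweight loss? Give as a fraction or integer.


Pre-tax equilibrium quantity: Q* = 517/8
Post-tax equilibrium quantity: Q_tax = 487/8
Reduction in quantity: Q* - Q_tax = 15/4
DWL = (1/2) * tax * (Q* - Q_tax)
DWL = (1/2) * 2 * 15/4 = 15/4

15/4


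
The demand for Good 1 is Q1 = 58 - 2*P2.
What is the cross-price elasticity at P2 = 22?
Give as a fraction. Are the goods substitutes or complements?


dQ1/dP2 = -2
At P2 = 22: Q1 = 58 - 2*22 = 14
Exy = (dQ1/dP2)(P2/Q1) = -2 * 22 / 14 = -22/7
Since Exy < 0, the goods are complements.

-22/7 (complements)


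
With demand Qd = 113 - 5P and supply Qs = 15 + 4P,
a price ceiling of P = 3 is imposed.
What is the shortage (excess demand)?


At P = 3:
Qd = 113 - 5*3 = 98
Qs = 15 + 4*3 = 27
Shortage = Qd - Qs = 98 - 27 = 71

71


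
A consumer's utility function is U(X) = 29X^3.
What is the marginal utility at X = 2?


MU = dU/dX = 29*3*X^(3-1)
MU = 87*X^2
At X = 2:
MU = 87 * 2^2
MU = 87 * 4 = 348

348


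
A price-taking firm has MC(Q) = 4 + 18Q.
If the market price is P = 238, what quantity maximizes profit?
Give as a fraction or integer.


In perfect competition, profit is maximized where P = MC.
238 = 4 + 18Q
234 = 18Q
Q* = 234/18 = 13

13


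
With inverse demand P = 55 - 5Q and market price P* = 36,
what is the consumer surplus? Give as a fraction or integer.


Maximum willingness to pay (at Q=0): P_max = 55
Quantity demanded at P* = 36:
Q* = (55 - 36)/5 = 19/5
CS = (1/2) * Q* * (P_max - P*)
CS = (1/2) * 19/5 * (55 - 36)
CS = (1/2) * 19/5 * 19 = 361/10

361/10


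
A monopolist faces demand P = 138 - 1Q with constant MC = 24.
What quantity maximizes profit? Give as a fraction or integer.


TR = P*Q = (138 - 1Q)Q = 138Q - 1Q^2
MR = dTR/dQ = 138 - 2Q
Set MR = MC:
138 - 2Q = 24
114 = 2Q
Q* = 114/2 = 57

57


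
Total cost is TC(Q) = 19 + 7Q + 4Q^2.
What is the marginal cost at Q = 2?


MC = dTC/dQ = 7 + 2*4*Q
At Q = 2:
MC = 7 + 8*2
MC = 7 + 16 = 23

23


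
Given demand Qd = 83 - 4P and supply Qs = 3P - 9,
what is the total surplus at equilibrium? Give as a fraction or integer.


Find equilibrium: 83 - 4P = 3P - 9
83 + 9 = 7P
P* = 92/7 = 92/7
Q* = 3*92/7 - 9 = 213/7
Inverse demand: P = 83/4 - Q/4, so P_max = 83/4
Inverse supply: P = 3 + Q/3, so P_min = 3
CS = (1/2) * 213/7 * (83/4 - 92/7) = 45369/392
PS = (1/2) * 213/7 * (92/7 - 3) = 15123/98
TS = CS + PS = 45369/392 + 15123/98 = 15123/56

15123/56


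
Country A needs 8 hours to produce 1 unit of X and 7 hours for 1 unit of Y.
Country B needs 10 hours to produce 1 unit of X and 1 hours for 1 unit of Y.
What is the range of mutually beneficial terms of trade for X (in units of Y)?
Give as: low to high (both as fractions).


Opportunity cost of X for Country A = hours_X / hours_Y = 8/7 = 8/7 units of Y
Opportunity cost of X for Country B = hours_X / hours_Y = 10/1 = 10 units of Y
Terms of trade must be between the two opportunity costs.
Range: 8/7 to 10

8/7 to 10


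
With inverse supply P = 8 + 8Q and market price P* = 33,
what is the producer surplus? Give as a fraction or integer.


Minimum supply price (at Q=0): P_min = 8
Quantity supplied at P* = 33:
Q* = (33 - 8)/8 = 25/8
PS = (1/2) * Q* * (P* - P_min)
PS = (1/2) * 25/8 * (33 - 8)
PS = (1/2) * 25/8 * 25 = 625/16

625/16


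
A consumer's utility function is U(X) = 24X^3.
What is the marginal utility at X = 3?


MU = dU/dX = 24*3*X^(3-1)
MU = 72*X^2
At X = 3:
MU = 72 * 3^2
MU = 72 * 9 = 648

648


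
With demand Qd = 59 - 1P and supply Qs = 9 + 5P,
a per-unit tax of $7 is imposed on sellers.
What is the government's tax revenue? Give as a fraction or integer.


With tax on sellers, new supply: Qs' = 9 + 5(P - 7)
= 5P - 26
New equilibrium quantity:
Q_new = 269/6
Tax revenue = tax * Q_new = 7 * 269/6 = 1883/6

1883/6


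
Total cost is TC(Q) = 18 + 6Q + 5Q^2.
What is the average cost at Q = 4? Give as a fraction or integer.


TC(4) = 18 + 6*4 + 5*4^2
TC(4) = 18 + 24 + 80 = 122
AC = TC/Q = 122/4 = 61/2

61/2


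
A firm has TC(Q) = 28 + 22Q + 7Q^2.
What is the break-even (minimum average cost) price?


AC(Q) = 28/Q + 22 + 7Q
To minimize: dAC/dQ = -28/Q^2 + 7 = 0
Q^2 = 28/7 = 4
Q* = 2
Min AC = 28/2 + 22 + 7*2
Min AC = 14 + 22 + 14 = 50

50


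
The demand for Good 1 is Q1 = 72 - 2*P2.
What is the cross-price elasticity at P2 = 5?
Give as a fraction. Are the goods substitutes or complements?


dQ1/dP2 = -2
At P2 = 5: Q1 = 72 - 2*5 = 62
Exy = (dQ1/dP2)(P2/Q1) = -2 * 5 / 62 = -5/31
Since Exy < 0, the goods are complements.

-5/31 (complements)


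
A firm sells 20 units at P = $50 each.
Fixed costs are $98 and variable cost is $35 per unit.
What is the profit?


Total Revenue = P * Q = 50 * 20 = $1000
Total Cost = FC + VC*Q = 98 + 35*20 = $798
Profit = TR - TC = 1000 - 798 = $202

$202


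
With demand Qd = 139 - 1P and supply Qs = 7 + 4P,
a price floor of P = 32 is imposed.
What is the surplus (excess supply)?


At P = 32:
Qd = 139 - 1*32 = 107
Qs = 7 + 4*32 = 135
Surplus = Qs - Qd = 135 - 107 = 28

28


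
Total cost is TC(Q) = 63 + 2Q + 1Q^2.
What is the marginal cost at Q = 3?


MC = dTC/dQ = 2 + 2*1*Q
At Q = 3:
MC = 2 + 2*3
MC = 2 + 6 = 8

8


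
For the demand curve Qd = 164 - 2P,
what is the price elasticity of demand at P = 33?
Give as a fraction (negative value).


dQ/dP = -2
At P = 33: Q = 164 - 2*33 = 98
E = (dQ/dP)(P/Q) = (-2)(33/98) = -33/49

-33/49


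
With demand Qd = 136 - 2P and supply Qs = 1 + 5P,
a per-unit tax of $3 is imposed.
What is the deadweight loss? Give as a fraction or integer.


Pre-tax equilibrium quantity: Q* = 682/7
Post-tax equilibrium quantity: Q_tax = 652/7
Reduction in quantity: Q* - Q_tax = 30/7
DWL = (1/2) * tax * (Q* - Q_tax)
DWL = (1/2) * 3 * 30/7 = 45/7

45/7


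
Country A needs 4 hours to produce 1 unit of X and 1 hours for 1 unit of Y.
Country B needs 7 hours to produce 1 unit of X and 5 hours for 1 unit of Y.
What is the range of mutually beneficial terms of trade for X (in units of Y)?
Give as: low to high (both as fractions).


Opportunity cost of X for Country A = hours_X / hours_Y = 4/1 = 4 units of Y
Opportunity cost of X for Country B = hours_X / hours_Y = 7/5 = 7/5 units of Y
Terms of trade must be between the two opportunity costs.
Range: 7/5 to 4

7/5 to 4


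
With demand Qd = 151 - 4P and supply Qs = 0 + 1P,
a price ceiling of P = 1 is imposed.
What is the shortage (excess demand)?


At P = 1:
Qd = 151 - 4*1 = 147
Qs = 0 + 1*1 = 1
Shortage = Qd - Qs = 147 - 1 = 146

146


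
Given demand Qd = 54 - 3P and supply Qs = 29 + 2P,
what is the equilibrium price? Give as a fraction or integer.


At equilibrium, Qd = Qs.
54 - 3P = 29 + 2P
54 - 29 = 3P + 2P
25 = 5P
P* = 25/5 = 5

5


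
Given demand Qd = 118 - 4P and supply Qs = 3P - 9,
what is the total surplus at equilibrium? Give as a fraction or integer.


Find equilibrium: 118 - 4P = 3P - 9
118 + 9 = 7P
P* = 127/7 = 127/7
Q* = 3*127/7 - 9 = 318/7
Inverse demand: P = 59/2 - Q/4, so P_max = 59/2
Inverse supply: P = 3 + Q/3, so P_min = 3
CS = (1/2) * 318/7 * (59/2 - 127/7) = 25281/98
PS = (1/2) * 318/7 * (127/7 - 3) = 16854/49
TS = CS + PS = 25281/98 + 16854/49 = 8427/14

8427/14


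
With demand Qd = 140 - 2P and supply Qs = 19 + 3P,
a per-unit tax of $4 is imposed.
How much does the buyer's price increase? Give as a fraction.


With a per-unit tax, the buyer's price increase depends on relative slopes.
Supply slope: d = 3, Demand slope: b = 2
Buyer's price increase = d * tax / (b + d)
= 3 * 4 / (2 + 3)
= 12 / 5 = 12/5

12/5


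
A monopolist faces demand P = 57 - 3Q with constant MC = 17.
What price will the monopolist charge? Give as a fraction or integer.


MR = 57 - 6Q
Set MR = MC: 57 - 6Q = 17
Q* = 20/3
Substitute into demand:
P* = 57 - 3*20/3 = 37

37


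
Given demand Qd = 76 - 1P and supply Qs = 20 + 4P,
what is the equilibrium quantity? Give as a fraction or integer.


First find equilibrium price:
76 - 1P = 20 + 4P
P* = 56/5 = 56/5
Then substitute into demand:
Q* = 76 - 1 * 56/5 = 324/5

324/5


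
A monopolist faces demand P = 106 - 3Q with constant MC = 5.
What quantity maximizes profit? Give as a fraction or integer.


TR = P*Q = (106 - 3Q)Q = 106Q - 3Q^2
MR = dTR/dQ = 106 - 6Q
Set MR = MC:
106 - 6Q = 5
101 = 6Q
Q* = 101/6 = 101/6

101/6


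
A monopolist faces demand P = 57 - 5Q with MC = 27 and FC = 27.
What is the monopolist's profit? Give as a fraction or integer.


MR = MC: 57 - 10Q = 27
Q* = 3
P* = 57 - 5*3 = 42
Profit = (P* - MC)*Q* - FC
= (42 - 27)*3 - 27
= 15*3 - 27
= 45 - 27 = 18

18


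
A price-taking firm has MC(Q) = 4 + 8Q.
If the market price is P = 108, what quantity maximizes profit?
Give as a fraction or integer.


In perfect competition, profit is maximized where P = MC.
108 = 4 + 8Q
104 = 8Q
Q* = 104/8 = 13

13


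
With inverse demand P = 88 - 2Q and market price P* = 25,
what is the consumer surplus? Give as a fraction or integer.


Maximum willingness to pay (at Q=0): P_max = 88
Quantity demanded at P* = 25:
Q* = (88 - 25)/2 = 63/2
CS = (1/2) * Q* * (P_max - P*)
CS = (1/2) * 63/2 * (88 - 25)
CS = (1/2) * 63/2 * 63 = 3969/4

3969/4


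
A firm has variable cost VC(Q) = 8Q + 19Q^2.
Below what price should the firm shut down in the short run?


AVC(Q) = VC(Q)/Q = 8 + 19Q
AVC is increasing in Q, so minimum AVC is at Q -> 0+.
Min AVC = 8
The firm should shut down if P < 8.

8


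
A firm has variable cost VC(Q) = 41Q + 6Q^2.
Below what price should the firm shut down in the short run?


AVC(Q) = VC(Q)/Q = 41 + 6Q
AVC is increasing in Q, so minimum AVC is at Q -> 0+.
Min AVC = 41
The firm should shut down if P < 41.

41


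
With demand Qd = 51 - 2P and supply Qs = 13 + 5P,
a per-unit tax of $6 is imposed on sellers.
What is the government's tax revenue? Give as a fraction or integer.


With tax on sellers, new supply: Qs' = 13 + 5(P - 6)
= 5P - 17
New equilibrium quantity:
Q_new = 221/7
Tax revenue = tax * Q_new = 6 * 221/7 = 1326/7

1326/7


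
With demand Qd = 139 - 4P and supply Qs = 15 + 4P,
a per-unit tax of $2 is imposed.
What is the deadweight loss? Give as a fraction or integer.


Pre-tax equilibrium quantity: Q* = 77
Post-tax equilibrium quantity: Q_tax = 73
Reduction in quantity: Q* - Q_tax = 4
DWL = (1/2) * tax * (Q* - Q_tax)
DWL = (1/2) * 2 * 4 = 4

4


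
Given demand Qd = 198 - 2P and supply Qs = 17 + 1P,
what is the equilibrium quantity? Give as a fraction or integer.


First find equilibrium price:
198 - 2P = 17 + 1P
P* = 181/3 = 181/3
Then substitute into demand:
Q* = 198 - 2 * 181/3 = 232/3

232/3


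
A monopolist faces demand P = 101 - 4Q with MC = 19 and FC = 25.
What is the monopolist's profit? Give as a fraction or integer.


MR = MC: 101 - 8Q = 19
Q* = 41/4
P* = 101 - 4*41/4 = 60
Profit = (P* - MC)*Q* - FC
= (60 - 19)*41/4 - 25
= 41*41/4 - 25
= 1681/4 - 25 = 1581/4

1581/4


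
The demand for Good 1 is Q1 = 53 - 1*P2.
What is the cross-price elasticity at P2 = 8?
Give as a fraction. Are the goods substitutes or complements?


dQ1/dP2 = -1
At P2 = 8: Q1 = 53 - 1*8 = 45
Exy = (dQ1/dP2)(P2/Q1) = -1 * 8 / 45 = -8/45
Since Exy < 0, the goods are complements.

-8/45 (complements)


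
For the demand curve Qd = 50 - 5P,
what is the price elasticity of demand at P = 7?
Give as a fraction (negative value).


dQ/dP = -5
At P = 7: Q = 50 - 5*7 = 15
E = (dQ/dP)(P/Q) = (-5)(7/15) = -7/3

-7/3


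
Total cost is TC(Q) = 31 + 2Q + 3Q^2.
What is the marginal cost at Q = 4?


MC = dTC/dQ = 2 + 2*3*Q
At Q = 4:
MC = 2 + 6*4
MC = 2 + 24 = 26

26


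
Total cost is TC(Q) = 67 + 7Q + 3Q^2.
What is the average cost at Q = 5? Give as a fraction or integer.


TC(5) = 67 + 7*5 + 3*5^2
TC(5) = 67 + 35 + 75 = 177
AC = TC/Q = 177/5 = 177/5

177/5


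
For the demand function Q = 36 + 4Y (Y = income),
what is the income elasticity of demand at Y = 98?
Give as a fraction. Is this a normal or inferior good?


dQ/dY = 4
At Y = 98: Q = 36 + 4*98 = 428
Ey = (dQ/dY)(Y/Q) = 4 * 98 / 428 = 98/107
Since Ey > 0, this is a normal good.

98/107 (normal good)


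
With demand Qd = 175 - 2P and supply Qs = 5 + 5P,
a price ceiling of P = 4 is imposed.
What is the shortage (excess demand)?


At P = 4:
Qd = 175 - 2*4 = 167
Qs = 5 + 5*4 = 25
Shortage = Qd - Qs = 167 - 25 = 142

142


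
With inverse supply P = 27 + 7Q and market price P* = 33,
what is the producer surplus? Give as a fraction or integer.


Minimum supply price (at Q=0): P_min = 27
Quantity supplied at P* = 33:
Q* = (33 - 27)/7 = 6/7
PS = (1/2) * Q* * (P* - P_min)
PS = (1/2) * 6/7 * (33 - 27)
PS = (1/2) * 6/7 * 6 = 18/7

18/7


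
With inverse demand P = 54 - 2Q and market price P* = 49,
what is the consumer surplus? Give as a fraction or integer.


Maximum willingness to pay (at Q=0): P_max = 54
Quantity demanded at P* = 49:
Q* = (54 - 49)/2 = 5/2
CS = (1/2) * Q* * (P_max - P*)
CS = (1/2) * 5/2 * (54 - 49)
CS = (1/2) * 5/2 * 5 = 25/4

25/4


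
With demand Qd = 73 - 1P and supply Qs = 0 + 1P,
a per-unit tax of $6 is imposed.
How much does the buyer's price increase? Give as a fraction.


With a per-unit tax, the buyer's price increase depends on relative slopes.
Supply slope: d = 1, Demand slope: b = 1
Buyer's price increase = d * tax / (b + d)
= 1 * 6 / (1 + 1)
= 6 / 2 = 3

3


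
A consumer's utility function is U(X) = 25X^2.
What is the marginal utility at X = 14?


MU = dU/dX = 25*2*X^(2-1)
MU = 50*X^1
At X = 14:
MU = 50 * 14^1
MU = 50 * 14 = 700

700


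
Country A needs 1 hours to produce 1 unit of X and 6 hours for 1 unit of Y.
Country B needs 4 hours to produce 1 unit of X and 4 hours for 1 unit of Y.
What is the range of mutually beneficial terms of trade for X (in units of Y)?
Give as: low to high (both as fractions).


Opportunity cost of X for Country A = hours_X / hours_Y = 1/6 = 1/6 units of Y
Opportunity cost of X for Country B = hours_X / hours_Y = 4/4 = 1 units of Y
Terms of trade must be between the two opportunity costs.
Range: 1/6 to 1

1/6 to 1


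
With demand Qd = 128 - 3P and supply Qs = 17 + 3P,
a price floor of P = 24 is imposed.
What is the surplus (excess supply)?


At P = 24:
Qd = 128 - 3*24 = 56
Qs = 17 + 3*24 = 89
Surplus = Qs - Qd = 89 - 56 = 33

33


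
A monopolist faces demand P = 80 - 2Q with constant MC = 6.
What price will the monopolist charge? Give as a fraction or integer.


MR = 80 - 4Q
Set MR = MC: 80 - 4Q = 6
Q* = 37/2
Substitute into demand:
P* = 80 - 2*37/2 = 43

43


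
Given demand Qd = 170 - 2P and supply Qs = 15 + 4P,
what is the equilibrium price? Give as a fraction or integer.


At equilibrium, Qd = Qs.
170 - 2P = 15 + 4P
170 - 15 = 2P + 4P
155 = 6P
P* = 155/6 = 155/6

155/6


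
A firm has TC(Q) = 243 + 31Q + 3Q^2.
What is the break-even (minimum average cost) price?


AC(Q) = 243/Q + 31 + 3Q
To minimize: dAC/dQ = -243/Q^2 + 3 = 0
Q^2 = 243/3 = 81
Q* = 9
Min AC = 243/9 + 31 + 3*9
Min AC = 27 + 31 + 27 = 85

85


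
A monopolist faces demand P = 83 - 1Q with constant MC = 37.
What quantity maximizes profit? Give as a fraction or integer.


TR = P*Q = (83 - 1Q)Q = 83Q - 1Q^2
MR = dTR/dQ = 83 - 2Q
Set MR = MC:
83 - 2Q = 37
46 = 2Q
Q* = 46/2 = 23

23


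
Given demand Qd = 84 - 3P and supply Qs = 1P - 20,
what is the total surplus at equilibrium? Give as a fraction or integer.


Find equilibrium: 84 - 3P = 1P - 20
84 + 20 = 4P
P* = 104/4 = 26
Q* = 1*26 - 20 = 6
Inverse demand: P = 28 - Q/3, so P_max = 28
Inverse supply: P = 20 + Q/1, so P_min = 20
CS = (1/2) * 6 * (28 - 26) = 6
PS = (1/2) * 6 * (26 - 20) = 18
TS = CS + PS = 6 + 18 = 24

24


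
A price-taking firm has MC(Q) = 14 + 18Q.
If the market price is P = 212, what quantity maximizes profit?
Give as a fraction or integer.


In perfect competition, profit is maximized where P = MC.
212 = 14 + 18Q
198 = 18Q
Q* = 198/18 = 11

11


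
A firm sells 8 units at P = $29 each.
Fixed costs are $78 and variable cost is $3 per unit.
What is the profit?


Total Revenue = P * Q = 29 * 8 = $232
Total Cost = FC + VC*Q = 78 + 3*8 = $102
Profit = TR - TC = 232 - 102 = $130

$130


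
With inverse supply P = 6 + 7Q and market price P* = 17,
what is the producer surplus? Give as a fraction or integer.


Minimum supply price (at Q=0): P_min = 6
Quantity supplied at P* = 17:
Q* = (17 - 6)/7 = 11/7
PS = (1/2) * Q* * (P* - P_min)
PS = (1/2) * 11/7 * (17 - 6)
PS = (1/2) * 11/7 * 11 = 121/14

121/14


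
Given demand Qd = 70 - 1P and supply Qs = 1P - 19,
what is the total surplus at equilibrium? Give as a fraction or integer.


Find equilibrium: 70 - 1P = 1P - 19
70 + 19 = 2P
P* = 89/2 = 89/2
Q* = 1*89/2 - 19 = 51/2
Inverse demand: P = 70 - Q/1, so P_max = 70
Inverse supply: P = 19 + Q/1, so P_min = 19
CS = (1/2) * 51/2 * (70 - 89/2) = 2601/8
PS = (1/2) * 51/2 * (89/2 - 19) = 2601/8
TS = CS + PS = 2601/8 + 2601/8 = 2601/4

2601/4


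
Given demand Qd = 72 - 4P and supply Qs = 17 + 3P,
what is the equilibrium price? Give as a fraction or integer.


At equilibrium, Qd = Qs.
72 - 4P = 17 + 3P
72 - 17 = 4P + 3P
55 = 7P
P* = 55/7 = 55/7

55/7


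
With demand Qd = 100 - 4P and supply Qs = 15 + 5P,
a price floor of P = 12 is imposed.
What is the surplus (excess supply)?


At P = 12:
Qd = 100 - 4*12 = 52
Qs = 15 + 5*12 = 75
Surplus = Qs - Qd = 75 - 52 = 23

23


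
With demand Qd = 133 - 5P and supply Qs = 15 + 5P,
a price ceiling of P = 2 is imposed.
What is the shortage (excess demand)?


At P = 2:
Qd = 133 - 5*2 = 123
Qs = 15 + 5*2 = 25
Shortage = Qd - Qs = 123 - 25 = 98

98


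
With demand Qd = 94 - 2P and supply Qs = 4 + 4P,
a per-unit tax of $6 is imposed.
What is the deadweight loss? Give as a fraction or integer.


Pre-tax equilibrium quantity: Q* = 64
Post-tax equilibrium quantity: Q_tax = 56
Reduction in quantity: Q* - Q_tax = 8
DWL = (1/2) * tax * (Q* - Q_tax)
DWL = (1/2) * 6 * 8 = 24

24


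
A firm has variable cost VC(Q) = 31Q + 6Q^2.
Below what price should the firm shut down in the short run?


AVC(Q) = VC(Q)/Q = 31 + 6Q
AVC is increasing in Q, so minimum AVC is at Q -> 0+.
Min AVC = 31
The firm should shut down if P < 31.

31


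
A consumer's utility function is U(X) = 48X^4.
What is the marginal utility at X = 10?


MU = dU/dX = 48*4*X^(4-1)
MU = 192*X^3
At X = 10:
MU = 192 * 10^3
MU = 192 * 1000 = 192000

192000


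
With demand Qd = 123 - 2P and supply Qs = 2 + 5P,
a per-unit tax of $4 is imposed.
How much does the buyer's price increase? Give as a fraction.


With a per-unit tax, the buyer's price increase depends on relative slopes.
Supply slope: d = 5, Demand slope: b = 2
Buyer's price increase = d * tax / (b + d)
= 5 * 4 / (2 + 5)
= 20 / 7 = 20/7

20/7


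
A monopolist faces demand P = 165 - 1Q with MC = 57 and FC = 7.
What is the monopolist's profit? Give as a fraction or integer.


MR = MC: 165 - 2Q = 57
Q* = 54
P* = 165 - 1*54 = 111
Profit = (P* - MC)*Q* - FC
= (111 - 57)*54 - 7
= 54*54 - 7
= 2916 - 7 = 2909

2909


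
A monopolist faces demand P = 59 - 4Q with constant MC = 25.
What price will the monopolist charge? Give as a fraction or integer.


MR = 59 - 8Q
Set MR = MC: 59 - 8Q = 25
Q* = 17/4
Substitute into demand:
P* = 59 - 4*17/4 = 42

42


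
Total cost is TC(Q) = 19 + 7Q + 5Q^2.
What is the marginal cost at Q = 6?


MC = dTC/dQ = 7 + 2*5*Q
At Q = 6:
MC = 7 + 10*6
MC = 7 + 60 = 67

67


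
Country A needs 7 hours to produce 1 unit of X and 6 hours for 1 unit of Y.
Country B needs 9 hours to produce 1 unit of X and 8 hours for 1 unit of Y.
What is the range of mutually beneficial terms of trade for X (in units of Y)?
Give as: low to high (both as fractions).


Opportunity cost of X for Country A = hours_X / hours_Y = 7/6 = 7/6 units of Y
Opportunity cost of X for Country B = hours_X / hours_Y = 9/8 = 9/8 units of Y
Terms of trade must be between the two opportunity costs.
Range: 9/8 to 7/6

9/8 to 7/6


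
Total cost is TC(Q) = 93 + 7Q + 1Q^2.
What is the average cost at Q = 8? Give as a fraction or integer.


TC(8) = 93 + 7*8 + 1*8^2
TC(8) = 93 + 56 + 64 = 213
AC = TC/Q = 213/8 = 213/8

213/8


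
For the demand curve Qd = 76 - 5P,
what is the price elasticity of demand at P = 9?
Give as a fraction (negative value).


dQ/dP = -5
At P = 9: Q = 76 - 5*9 = 31
E = (dQ/dP)(P/Q) = (-5)(9/31) = -45/31

-45/31


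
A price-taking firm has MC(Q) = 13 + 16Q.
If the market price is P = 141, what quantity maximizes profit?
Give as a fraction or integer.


In perfect competition, profit is maximized where P = MC.
141 = 13 + 16Q
128 = 16Q
Q* = 128/16 = 8

8


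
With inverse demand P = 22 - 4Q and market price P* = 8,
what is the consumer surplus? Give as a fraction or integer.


Maximum willingness to pay (at Q=0): P_max = 22
Quantity demanded at P* = 8:
Q* = (22 - 8)/4 = 7/2
CS = (1/2) * Q* * (P_max - P*)
CS = (1/2) * 7/2 * (22 - 8)
CS = (1/2) * 7/2 * 14 = 49/2

49/2


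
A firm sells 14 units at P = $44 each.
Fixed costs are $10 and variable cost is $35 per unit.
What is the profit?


Total Revenue = P * Q = 44 * 14 = $616
Total Cost = FC + VC*Q = 10 + 35*14 = $500
Profit = TR - TC = 616 - 500 = $116

$116


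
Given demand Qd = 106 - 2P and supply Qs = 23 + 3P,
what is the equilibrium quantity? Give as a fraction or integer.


First find equilibrium price:
106 - 2P = 23 + 3P
P* = 83/5 = 83/5
Then substitute into demand:
Q* = 106 - 2 * 83/5 = 364/5

364/5


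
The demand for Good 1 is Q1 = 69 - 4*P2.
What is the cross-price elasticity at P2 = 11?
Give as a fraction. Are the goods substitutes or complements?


dQ1/dP2 = -4
At P2 = 11: Q1 = 69 - 4*11 = 25
Exy = (dQ1/dP2)(P2/Q1) = -4 * 11 / 25 = -44/25
Since Exy < 0, the goods are complements.

-44/25 (complements)


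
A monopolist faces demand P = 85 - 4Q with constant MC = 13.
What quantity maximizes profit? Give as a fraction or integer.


TR = P*Q = (85 - 4Q)Q = 85Q - 4Q^2
MR = dTR/dQ = 85 - 8Q
Set MR = MC:
85 - 8Q = 13
72 = 8Q
Q* = 72/8 = 9

9


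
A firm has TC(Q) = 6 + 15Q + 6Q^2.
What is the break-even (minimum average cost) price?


AC(Q) = 6/Q + 15 + 6Q
To minimize: dAC/dQ = -6/Q^2 + 6 = 0
Q^2 = 6/6 = 1
Q* = 1
Min AC = 6/1 + 15 + 6*1
Min AC = 6 + 15 + 6 = 27

27


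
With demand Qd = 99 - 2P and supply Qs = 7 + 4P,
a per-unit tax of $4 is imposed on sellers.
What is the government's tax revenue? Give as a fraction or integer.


With tax on sellers, new supply: Qs' = 7 + 4(P - 4)
= 4P - 9
New equilibrium quantity:
Q_new = 63
Tax revenue = tax * Q_new = 4 * 63 = 252

252


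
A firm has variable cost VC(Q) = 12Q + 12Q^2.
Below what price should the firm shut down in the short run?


AVC(Q) = VC(Q)/Q = 12 + 12Q
AVC is increasing in Q, so minimum AVC is at Q -> 0+.
Min AVC = 12
The firm should shut down if P < 12.

12


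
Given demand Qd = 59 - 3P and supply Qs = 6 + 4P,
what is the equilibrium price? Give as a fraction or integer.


At equilibrium, Qd = Qs.
59 - 3P = 6 + 4P
59 - 6 = 3P + 4P
53 = 7P
P* = 53/7 = 53/7

53/7


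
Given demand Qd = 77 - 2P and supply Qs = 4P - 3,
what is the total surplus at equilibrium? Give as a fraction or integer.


Find equilibrium: 77 - 2P = 4P - 3
77 + 3 = 6P
P* = 80/6 = 40/3
Q* = 4*40/3 - 3 = 151/3
Inverse demand: P = 77/2 - Q/2, so P_max = 77/2
Inverse supply: P = 3/4 + Q/4, so P_min = 3/4
CS = (1/2) * 151/3 * (77/2 - 40/3) = 22801/36
PS = (1/2) * 151/3 * (40/3 - 3/4) = 22801/72
TS = CS + PS = 22801/36 + 22801/72 = 22801/24

22801/24


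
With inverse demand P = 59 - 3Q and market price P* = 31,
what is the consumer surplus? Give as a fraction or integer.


Maximum willingness to pay (at Q=0): P_max = 59
Quantity demanded at P* = 31:
Q* = (59 - 31)/3 = 28/3
CS = (1/2) * Q* * (P_max - P*)
CS = (1/2) * 28/3 * (59 - 31)
CS = (1/2) * 28/3 * 28 = 392/3

392/3


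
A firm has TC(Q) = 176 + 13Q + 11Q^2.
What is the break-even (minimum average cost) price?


AC(Q) = 176/Q + 13 + 11Q
To minimize: dAC/dQ = -176/Q^2 + 11 = 0
Q^2 = 176/11 = 16
Q* = 4
Min AC = 176/4 + 13 + 11*4
Min AC = 44 + 13 + 44 = 101

101


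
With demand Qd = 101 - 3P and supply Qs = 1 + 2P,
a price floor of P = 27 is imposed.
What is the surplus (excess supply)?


At P = 27:
Qd = 101 - 3*27 = 20
Qs = 1 + 2*27 = 55
Surplus = Qs - Qd = 55 - 20 = 35

35


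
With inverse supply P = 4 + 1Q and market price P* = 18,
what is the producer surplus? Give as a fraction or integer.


Minimum supply price (at Q=0): P_min = 4
Quantity supplied at P* = 18:
Q* = (18 - 4)/1 = 14
PS = (1/2) * Q* * (P* - P_min)
PS = (1/2) * 14 * (18 - 4)
PS = (1/2) * 14 * 14 = 98

98


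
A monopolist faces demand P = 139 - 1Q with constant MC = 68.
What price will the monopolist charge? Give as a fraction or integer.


MR = 139 - 2Q
Set MR = MC: 139 - 2Q = 68
Q* = 71/2
Substitute into demand:
P* = 139 - 1*71/2 = 207/2

207/2


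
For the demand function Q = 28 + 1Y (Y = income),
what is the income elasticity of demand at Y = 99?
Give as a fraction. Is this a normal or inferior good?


dQ/dY = 1
At Y = 99: Q = 28 + 1*99 = 127
Ey = (dQ/dY)(Y/Q) = 1 * 99 / 127 = 99/127
Since Ey > 0, this is a normal good.

99/127 (normal good)


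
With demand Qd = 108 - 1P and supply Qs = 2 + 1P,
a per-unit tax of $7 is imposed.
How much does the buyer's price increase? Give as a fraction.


With a per-unit tax, the buyer's price increase depends on relative slopes.
Supply slope: d = 1, Demand slope: b = 1
Buyer's price increase = d * tax / (b + d)
= 1 * 7 / (1 + 1)
= 7 / 2 = 7/2

7/2


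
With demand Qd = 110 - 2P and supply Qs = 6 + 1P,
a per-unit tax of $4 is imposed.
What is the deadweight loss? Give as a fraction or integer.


Pre-tax equilibrium quantity: Q* = 122/3
Post-tax equilibrium quantity: Q_tax = 38
Reduction in quantity: Q* - Q_tax = 8/3
DWL = (1/2) * tax * (Q* - Q_tax)
DWL = (1/2) * 4 * 8/3 = 16/3

16/3


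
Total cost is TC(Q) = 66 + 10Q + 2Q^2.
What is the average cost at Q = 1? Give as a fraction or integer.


TC(1) = 66 + 10*1 + 2*1^2
TC(1) = 66 + 10 + 2 = 78
AC = TC/Q = 78/1 = 78

78


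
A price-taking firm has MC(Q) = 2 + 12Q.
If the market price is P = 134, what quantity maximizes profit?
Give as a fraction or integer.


In perfect competition, profit is maximized where P = MC.
134 = 2 + 12Q
132 = 12Q
Q* = 132/12 = 11

11


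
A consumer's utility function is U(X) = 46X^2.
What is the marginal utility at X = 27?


MU = dU/dX = 46*2*X^(2-1)
MU = 92*X^1
At X = 27:
MU = 92 * 27^1
MU = 92 * 27 = 2484

2484


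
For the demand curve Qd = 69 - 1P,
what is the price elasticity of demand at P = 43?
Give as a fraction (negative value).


dQ/dP = -1
At P = 43: Q = 69 - 1*43 = 26
E = (dQ/dP)(P/Q) = (-1)(43/26) = -43/26

-43/26


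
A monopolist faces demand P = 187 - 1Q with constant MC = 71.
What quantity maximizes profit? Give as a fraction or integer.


TR = P*Q = (187 - 1Q)Q = 187Q - 1Q^2
MR = dTR/dQ = 187 - 2Q
Set MR = MC:
187 - 2Q = 71
116 = 2Q
Q* = 116/2 = 58

58


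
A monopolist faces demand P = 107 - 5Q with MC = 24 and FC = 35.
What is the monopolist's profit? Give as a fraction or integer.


MR = MC: 107 - 10Q = 24
Q* = 83/10
P* = 107 - 5*83/10 = 131/2
Profit = (P* - MC)*Q* - FC
= (131/2 - 24)*83/10 - 35
= 83/2*83/10 - 35
= 6889/20 - 35 = 6189/20

6189/20


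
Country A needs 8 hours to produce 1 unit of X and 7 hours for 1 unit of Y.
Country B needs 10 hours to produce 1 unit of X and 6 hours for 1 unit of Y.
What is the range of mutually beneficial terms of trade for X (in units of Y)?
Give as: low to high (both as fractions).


Opportunity cost of X for Country A = hours_X / hours_Y = 8/7 = 8/7 units of Y
Opportunity cost of X for Country B = hours_X / hours_Y = 10/6 = 5/3 units of Y
Terms of trade must be between the two opportunity costs.
Range: 8/7 to 5/3

8/7 to 5/3


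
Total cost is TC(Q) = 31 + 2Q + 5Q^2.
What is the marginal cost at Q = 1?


MC = dTC/dQ = 2 + 2*5*Q
At Q = 1:
MC = 2 + 10*1
MC = 2 + 10 = 12

12


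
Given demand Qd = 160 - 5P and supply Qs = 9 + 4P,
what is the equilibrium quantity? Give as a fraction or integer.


First find equilibrium price:
160 - 5P = 9 + 4P
P* = 151/9 = 151/9
Then substitute into demand:
Q* = 160 - 5 * 151/9 = 685/9

685/9


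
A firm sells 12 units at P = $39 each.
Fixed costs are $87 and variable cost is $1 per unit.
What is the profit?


Total Revenue = P * Q = 39 * 12 = $468
Total Cost = FC + VC*Q = 87 + 1*12 = $99
Profit = TR - TC = 468 - 99 = $369

$369


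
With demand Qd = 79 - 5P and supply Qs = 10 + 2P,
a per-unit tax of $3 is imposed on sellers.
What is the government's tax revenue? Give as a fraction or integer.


With tax on sellers, new supply: Qs' = 10 + 2(P - 3)
= 4 + 2P
New equilibrium quantity:
Q_new = 178/7
Tax revenue = tax * Q_new = 3 * 178/7 = 534/7

534/7


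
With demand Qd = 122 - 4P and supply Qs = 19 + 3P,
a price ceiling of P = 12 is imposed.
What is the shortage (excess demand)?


At P = 12:
Qd = 122 - 4*12 = 74
Qs = 19 + 3*12 = 55
Shortage = Qd - Qs = 74 - 55 = 19

19


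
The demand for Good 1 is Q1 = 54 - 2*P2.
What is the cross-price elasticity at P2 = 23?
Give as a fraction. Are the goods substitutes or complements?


dQ1/dP2 = -2
At P2 = 23: Q1 = 54 - 2*23 = 8
Exy = (dQ1/dP2)(P2/Q1) = -2 * 23 / 8 = -23/4
Since Exy < 0, the goods are complements.

-23/4 (complements)


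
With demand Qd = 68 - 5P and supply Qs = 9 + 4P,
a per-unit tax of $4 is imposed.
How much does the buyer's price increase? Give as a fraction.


With a per-unit tax, the buyer's price increase depends on relative slopes.
Supply slope: d = 4, Demand slope: b = 5
Buyer's price increase = d * tax / (b + d)
= 4 * 4 / (5 + 4)
= 16 / 9 = 16/9

16/9


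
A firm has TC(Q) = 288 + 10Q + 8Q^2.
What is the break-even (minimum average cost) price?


AC(Q) = 288/Q + 10 + 8Q
To minimize: dAC/dQ = -288/Q^2 + 8 = 0
Q^2 = 288/8 = 36
Q* = 6
Min AC = 288/6 + 10 + 8*6
Min AC = 48 + 10 + 48 = 106

106


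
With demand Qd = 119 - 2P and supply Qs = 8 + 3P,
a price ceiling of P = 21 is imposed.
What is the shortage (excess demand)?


At P = 21:
Qd = 119 - 2*21 = 77
Qs = 8 + 3*21 = 71
Shortage = Qd - Qs = 77 - 71 = 6

6


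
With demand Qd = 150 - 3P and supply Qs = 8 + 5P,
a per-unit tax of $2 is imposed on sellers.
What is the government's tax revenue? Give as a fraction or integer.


With tax on sellers, new supply: Qs' = 8 + 5(P - 2)
= 5P - 2
New equilibrium quantity:
Q_new = 93
Tax revenue = tax * Q_new = 2 * 93 = 186

186


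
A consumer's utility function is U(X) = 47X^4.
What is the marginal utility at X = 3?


MU = dU/dX = 47*4*X^(4-1)
MU = 188*X^3
At X = 3:
MU = 188 * 3^3
MU = 188 * 27 = 5076

5076


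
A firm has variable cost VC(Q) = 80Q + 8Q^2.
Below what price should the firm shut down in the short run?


AVC(Q) = VC(Q)/Q = 80 + 8Q
AVC is increasing in Q, so minimum AVC is at Q -> 0+.
Min AVC = 80
The firm should shut down if P < 80.

80


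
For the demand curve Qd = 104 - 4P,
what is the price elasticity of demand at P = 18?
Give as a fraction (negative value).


dQ/dP = -4
At P = 18: Q = 104 - 4*18 = 32
E = (dQ/dP)(P/Q) = (-4)(18/32) = -9/4

-9/4


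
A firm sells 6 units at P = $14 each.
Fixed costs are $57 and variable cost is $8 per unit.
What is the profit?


Total Revenue = P * Q = 14 * 6 = $84
Total Cost = FC + VC*Q = 57 + 8*6 = $105
Profit = TR - TC = 84 - 105 = $-21

$-21


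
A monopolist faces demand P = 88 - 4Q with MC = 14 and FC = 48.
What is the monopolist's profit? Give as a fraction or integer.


MR = MC: 88 - 8Q = 14
Q* = 37/4
P* = 88 - 4*37/4 = 51
Profit = (P* - MC)*Q* - FC
= (51 - 14)*37/4 - 48
= 37*37/4 - 48
= 1369/4 - 48 = 1177/4

1177/4


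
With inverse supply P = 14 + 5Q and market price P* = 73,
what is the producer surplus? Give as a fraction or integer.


Minimum supply price (at Q=0): P_min = 14
Quantity supplied at P* = 73:
Q* = (73 - 14)/5 = 59/5
PS = (1/2) * Q* * (P* - P_min)
PS = (1/2) * 59/5 * (73 - 14)
PS = (1/2) * 59/5 * 59 = 3481/10

3481/10


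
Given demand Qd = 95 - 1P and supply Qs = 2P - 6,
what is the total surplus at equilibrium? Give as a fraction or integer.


Find equilibrium: 95 - 1P = 2P - 6
95 + 6 = 3P
P* = 101/3 = 101/3
Q* = 2*101/3 - 6 = 184/3
Inverse demand: P = 95 - Q/1, so P_max = 95
Inverse supply: P = 3 + Q/2, so P_min = 3
CS = (1/2) * 184/3 * (95 - 101/3) = 16928/9
PS = (1/2) * 184/3 * (101/3 - 3) = 8464/9
TS = CS + PS = 16928/9 + 8464/9 = 8464/3

8464/3


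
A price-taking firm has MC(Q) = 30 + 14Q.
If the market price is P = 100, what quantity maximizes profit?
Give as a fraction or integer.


In perfect competition, profit is maximized where P = MC.
100 = 30 + 14Q
70 = 14Q
Q* = 70/14 = 5

5


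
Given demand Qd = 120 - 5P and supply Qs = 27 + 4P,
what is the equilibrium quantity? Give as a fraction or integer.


First find equilibrium price:
120 - 5P = 27 + 4P
P* = 93/9 = 31/3
Then substitute into demand:
Q* = 120 - 5 * 31/3 = 205/3

205/3


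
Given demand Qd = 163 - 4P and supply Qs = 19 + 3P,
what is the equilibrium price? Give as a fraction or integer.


At equilibrium, Qd = Qs.
163 - 4P = 19 + 3P
163 - 19 = 4P + 3P
144 = 7P
P* = 144/7 = 144/7

144/7


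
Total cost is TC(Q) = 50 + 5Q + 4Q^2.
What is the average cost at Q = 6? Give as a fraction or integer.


TC(6) = 50 + 5*6 + 4*6^2
TC(6) = 50 + 30 + 144 = 224
AC = TC/Q = 224/6 = 112/3

112/3


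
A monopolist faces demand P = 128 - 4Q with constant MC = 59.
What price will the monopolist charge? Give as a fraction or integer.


MR = 128 - 8Q
Set MR = MC: 128 - 8Q = 59
Q* = 69/8
Substitute into demand:
P* = 128 - 4*69/8 = 187/2

187/2


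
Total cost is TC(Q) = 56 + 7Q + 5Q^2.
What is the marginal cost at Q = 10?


MC = dTC/dQ = 7 + 2*5*Q
At Q = 10:
MC = 7 + 10*10
MC = 7 + 100 = 107

107


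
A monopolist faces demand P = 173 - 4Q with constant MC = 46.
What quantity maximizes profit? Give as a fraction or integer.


TR = P*Q = (173 - 4Q)Q = 173Q - 4Q^2
MR = dTR/dQ = 173 - 8Q
Set MR = MC:
173 - 8Q = 46
127 = 8Q
Q* = 127/8 = 127/8

127/8


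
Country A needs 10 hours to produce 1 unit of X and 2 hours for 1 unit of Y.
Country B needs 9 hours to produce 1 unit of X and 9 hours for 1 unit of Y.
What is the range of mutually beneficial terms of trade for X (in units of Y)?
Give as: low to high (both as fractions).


Opportunity cost of X for Country A = hours_X / hours_Y = 10/2 = 5 units of Y
Opportunity cost of X for Country B = hours_X / hours_Y = 9/9 = 1 units of Y
Terms of trade must be between the two opportunity costs.
Range: 1 to 5

1 to 5


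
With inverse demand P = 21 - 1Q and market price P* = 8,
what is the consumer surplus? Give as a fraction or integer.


Maximum willingness to pay (at Q=0): P_max = 21
Quantity demanded at P* = 8:
Q* = (21 - 8)/1 = 13
CS = (1/2) * Q* * (P_max - P*)
CS = (1/2) * 13 * (21 - 8)
CS = (1/2) * 13 * 13 = 169/2

169/2


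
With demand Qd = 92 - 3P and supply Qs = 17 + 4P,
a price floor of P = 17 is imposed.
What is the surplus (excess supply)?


At P = 17:
Qd = 92 - 3*17 = 41
Qs = 17 + 4*17 = 85
Surplus = Qs - Qd = 85 - 41 = 44

44


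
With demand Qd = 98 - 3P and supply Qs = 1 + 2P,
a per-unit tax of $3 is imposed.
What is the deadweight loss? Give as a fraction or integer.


Pre-tax equilibrium quantity: Q* = 199/5
Post-tax equilibrium quantity: Q_tax = 181/5
Reduction in quantity: Q* - Q_tax = 18/5
DWL = (1/2) * tax * (Q* - Q_tax)
DWL = (1/2) * 3 * 18/5 = 27/5

27/5


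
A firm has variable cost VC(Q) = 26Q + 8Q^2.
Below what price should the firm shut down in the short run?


AVC(Q) = VC(Q)/Q = 26 + 8Q
AVC is increasing in Q, so minimum AVC is at Q -> 0+.
Min AVC = 26
The firm should shut down if P < 26.

26


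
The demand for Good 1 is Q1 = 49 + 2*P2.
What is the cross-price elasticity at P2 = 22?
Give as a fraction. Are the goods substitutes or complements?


dQ1/dP2 = 2
At P2 = 22: Q1 = 49 + 2*22 = 93
Exy = (dQ1/dP2)(P2/Q1) = 2 * 22 / 93 = 44/93
Since Exy > 0, the goods are substitutes.

44/93 (substitutes)


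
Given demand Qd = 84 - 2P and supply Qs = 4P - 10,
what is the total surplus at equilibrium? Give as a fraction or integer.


Find equilibrium: 84 - 2P = 4P - 10
84 + 10 = 6P
P* = 94/6 = 47/3
Q* = 4*47/3 - 10 = 158/3
Inverse demand: P = 42 - Q/2, so P_max = 42
Inverse supply: P = 5/2 + Q/4, so P_min = 5/2
CS = (1/2) * 158/3 * (42 - 47/3) = 6241/9
PS = (1/2) * 158/3 * (47/3 - 5/2) = 6241/18
TS = CS + PS = 6241/9 + 6241/18 = 6241/6

6241/6
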